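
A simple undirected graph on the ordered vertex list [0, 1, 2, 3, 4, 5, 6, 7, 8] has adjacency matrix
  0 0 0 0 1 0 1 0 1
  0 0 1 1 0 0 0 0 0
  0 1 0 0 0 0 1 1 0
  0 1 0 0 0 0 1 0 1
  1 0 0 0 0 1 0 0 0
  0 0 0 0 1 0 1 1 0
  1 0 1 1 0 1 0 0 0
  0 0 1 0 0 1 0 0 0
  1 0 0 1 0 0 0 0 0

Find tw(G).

3

A width-3 tree decomposition is:
Bags: B1 = {0, 4, 5, 8}  B2 = {0, 5, 6, 8}  B3 = {3, 5, 6, 8}  B4 = {3, 5, 6, 7}  B5 = {2, 3, 6, 7}  B6 = {1, 2, 3, 7}
Tree: B1–B2, B2–B3, B3–B4, B4–B5, B5–B6
Each bag holds 4 vertices, so the decomposition has width 3, which upper-bounds the treewidth. For the lower bound: the 4 vertex sets {0,4,8}, {5}, {6}, {1,2,3,7} are disjoint, each induces a connected subgraph, and every pair is joined by at least one edge of G. Contracting each set to a single vertex therefore yields K_{4} as a minor, and since treewidth is minor-monotone, tw(G) ≥ tw(K_{4}) = 3. Hence tw(G) = 3 exactly.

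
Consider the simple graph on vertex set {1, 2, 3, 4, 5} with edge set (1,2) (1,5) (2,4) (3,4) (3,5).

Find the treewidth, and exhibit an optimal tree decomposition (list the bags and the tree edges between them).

Treewidth 2.
Bags: B1 = {1, 2, 4}  B2 = {1, 4, 5}  B3 = {3, 4, 5}
Tree: B1–B2, B2–B3

The largest bag has 3 vertices, giving width 2; this decomposition certifies tw(G) ≤ 2. The edges 4–2–1–5–3–4 form a cycle, so G is not a tree and its treewidth is at least 2. Hence tw(G) = 2 exactly.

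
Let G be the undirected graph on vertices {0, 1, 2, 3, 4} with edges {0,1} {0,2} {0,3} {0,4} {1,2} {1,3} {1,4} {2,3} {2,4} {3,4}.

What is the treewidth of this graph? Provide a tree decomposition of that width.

A single bag containing all 5 vertices is trivially a valid decomposition of width 4. On the other hand G contains the 5-clique {0, 1, 2, 3, 4}. A clique must lie in a single bag of any decomposition, so no decomposition can have width below 4. Combining the bounds, tw(G) = 4.

Treewidth 4.
One such decomposition:
Bags: B1 = {0, 1, 2, 3, 4}
Tree: (single bag)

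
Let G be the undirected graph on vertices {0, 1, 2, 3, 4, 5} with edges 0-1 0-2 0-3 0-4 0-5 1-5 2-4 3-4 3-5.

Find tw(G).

2

A width-2 tree decomposition is:
Bags: B1 = {0, 3, 4}  B2 = {0, 3, 5}  B3 = {0, 2, 4}  B4 = {0, 1, 5}
Tree: B1–B2, B1–B3, B2–B4
Each bag holds 3 vertices, so the decomposition has width 2, which upper-bounds the treewidth. Conversely, {0, 1, 5} is a clique of size 3, and the vertices of any clique must share a bag in every tree decomposition; so some bag has ≥ 3 vertices and tw(G) ≥ 2. Combining the bounds, tw(G) = 2.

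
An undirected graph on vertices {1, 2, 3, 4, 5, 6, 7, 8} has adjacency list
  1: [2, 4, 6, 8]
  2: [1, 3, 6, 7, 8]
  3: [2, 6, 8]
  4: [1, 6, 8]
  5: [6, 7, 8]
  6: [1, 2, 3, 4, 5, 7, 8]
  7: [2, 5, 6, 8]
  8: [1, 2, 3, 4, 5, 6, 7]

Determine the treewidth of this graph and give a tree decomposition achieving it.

Treewidth 3.
One optimal decomposition is:
Bags: B1 = {2, 6, 7, 8}  B2 = {1, 2, 6, 8}  B3 = {1, 4, 6, 8}  B4 = {5, 6, 7, 8}  B5 = {2, 3, 6, 8}
Tree: B1–B2, B2–B3, B1–B4, B2–B5

Every bag has size at most 4, so the width is 4 − 1 = 3 and tw(G) ≤ 3. Conversely, {1, 2, 6, 8} is a clique of size 4, and the vertices of any clique must share a bag in every tree decomposition; so some bag has ≥ 4 vertices and tw(G) ≥ 3. Therefore the treewidth is 3.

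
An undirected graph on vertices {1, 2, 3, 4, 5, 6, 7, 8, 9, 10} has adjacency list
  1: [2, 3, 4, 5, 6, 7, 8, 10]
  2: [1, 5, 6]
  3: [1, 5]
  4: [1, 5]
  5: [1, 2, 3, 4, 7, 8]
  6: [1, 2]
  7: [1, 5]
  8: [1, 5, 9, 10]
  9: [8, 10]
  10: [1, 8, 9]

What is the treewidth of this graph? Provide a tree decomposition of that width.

Treewidth 2.
One optimal decomposition is:
Bags: B1 = {1, 2, 6}  B2 = {1, 2, 5}  B3 = {1, 5, 7}  B4 = {1, 5, 8}  B5 = {1, 8, 10}  B6 = {8, 9, 10}  B7 = {1, 3, 5}  B8 = {1, 4, 5}
Tree: B1–B2, B2–B3, B2–B4, B4–B5, B5–B6, B3–B7, B4–B8

The largest bag has 3 vertices, giving width 2; this decomposition certifies tw(G) ≤ 2. For the lower bound, the 3 vertices {1, 8, 10} are pairwise adjacent, and any tree decomposition puts a clique entirely inside one bag — forcing width ≥ 2. The upper and lower bounds meet at 2, so that is the treewidth.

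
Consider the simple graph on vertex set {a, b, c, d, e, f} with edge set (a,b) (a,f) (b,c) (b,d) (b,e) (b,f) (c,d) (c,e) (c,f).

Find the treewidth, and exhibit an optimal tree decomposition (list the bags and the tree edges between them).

Each bag holds 3 vertices, so the decomposition has width 2, which upper-bounds the treewidth. Conversely, {b, c, d} is a clique of size 3, and the vertices of any clique must share a bag in every tree decomposition; so some bag has ≥ 3 vertices and tw(G) ≥ 2. The upper and lower bounds meet at 2, so that is the treewidth.

Treewidth 2.
One such decomposition:
Bags: B1 = {b, c, f}  B2 = {a, b, f}  B3 = {b, c, e}  B4 = {b, c, d}
Tree: B1–B2, B1–B3, B1–B4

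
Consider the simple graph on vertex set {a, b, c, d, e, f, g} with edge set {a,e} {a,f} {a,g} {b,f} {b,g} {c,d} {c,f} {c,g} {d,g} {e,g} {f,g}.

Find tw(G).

2

A width-2 tree decomposition is:
Bags: B1 = {c, f, g}  B2 = {b, f, g}  B3 = {a, f, g}  B4 = {c, d, g}  B5 = {a, e, g}
Tree: B1–B2, B1–B3, B1–B4, B3–B5
Each bag holds 3 vertices, so the decomposition has width 2, which upper-bounds the treewidth. Conversely, {c, d, g} is a clique of size 3, and the vertices of any clique must share a bag in every tree decomposition; so some bag has ≥ 3 vertices and tw(G) ≥ 2. Combining the bounds, tw(G) = 2.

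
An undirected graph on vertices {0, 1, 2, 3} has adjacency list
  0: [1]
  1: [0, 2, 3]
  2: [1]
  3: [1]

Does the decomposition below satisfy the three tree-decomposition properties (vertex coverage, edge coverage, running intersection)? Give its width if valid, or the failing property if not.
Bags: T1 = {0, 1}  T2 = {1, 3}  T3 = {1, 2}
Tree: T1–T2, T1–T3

Checking the three conditions: (i) the bags cover all of {0, 1, 2, 3}; (ii) for each edge, some bag contains both endpoints; (iii) the bags containing any fixed vertex form a subtree. All hold, so the decomposition is valid with width 2 − 1 = 1.

Yes; width 1.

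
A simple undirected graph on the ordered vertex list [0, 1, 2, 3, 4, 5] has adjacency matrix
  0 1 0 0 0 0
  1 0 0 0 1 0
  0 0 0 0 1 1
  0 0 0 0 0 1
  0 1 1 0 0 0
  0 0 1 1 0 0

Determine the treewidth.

A width-1 tree decomposition is:
Bags: B1 = {0, 1}  B2 = {1, 4}  B3 = {2, 4}  B4 = {2, 5}  B5 = {3, 5}
Tree: B1–B2, B2–B3, B3–B4, B4–B5
Each bag holds 2 vertices, so the decomposition has width 1, which upper-bounds the treewidth. Any graph with an edge has treewidth ≥ 1, and G has the edge 0–1. Hence tw(G) = 1 exactly.

1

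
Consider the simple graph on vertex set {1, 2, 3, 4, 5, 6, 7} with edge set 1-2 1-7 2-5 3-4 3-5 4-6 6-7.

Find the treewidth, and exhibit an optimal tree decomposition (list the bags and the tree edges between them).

Treewidth 2.
Bags: B1 = {3, 4, 6}  B2 = {3, 6, 7}  B3 = {1, 3, 7}  B4 = {1, 2, 3}  B5 = {2, 3, 5}
Tree: B1–B2, B2–B3, B3–B4, B4–B5

Every bag has size at most 3, so the width is 3 − 1 = 2 and tw(G) ≤ 2. The edges 3–4–6–7–1–2–5–3 form a cycle, so G is not a tree and its treewidth is at least 2. Combining the bounds, tw(G) = 2.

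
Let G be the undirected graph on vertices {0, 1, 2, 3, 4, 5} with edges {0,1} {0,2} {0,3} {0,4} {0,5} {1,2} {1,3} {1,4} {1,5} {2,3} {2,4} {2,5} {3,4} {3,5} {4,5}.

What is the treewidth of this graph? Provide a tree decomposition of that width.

A single bag containing all 6 vertices is trivially a valid decomposition of width 5. On the other hand G contains the 6-clique {0, 1, 2, 3, 4, 5}. A clique must lie in a single bag of any decomposition, so no decomposition can have width below 5. Therefore the treewidth is 5.

Treewidth 5.
One such decomposition:
Bags: B1 = {0, 1, 2, 3, 4, 5}
Tree: (single bag)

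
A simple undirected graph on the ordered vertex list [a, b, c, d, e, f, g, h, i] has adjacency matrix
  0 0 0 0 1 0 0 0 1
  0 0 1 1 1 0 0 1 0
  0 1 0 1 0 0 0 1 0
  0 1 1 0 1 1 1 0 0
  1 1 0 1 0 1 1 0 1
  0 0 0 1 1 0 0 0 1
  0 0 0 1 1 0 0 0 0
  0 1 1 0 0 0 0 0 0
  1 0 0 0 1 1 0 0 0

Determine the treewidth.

2

A width-2 tree decomposition is:
Bags: B1 = {b, c, d}  B2 = {b, d, e}  B3 = {b, c, h}  B4 = {d, e, f}  B5 = {d, e, g}  B6 = {e, f, i}  B7 = {a, e, i}
Tree: B1–B2, B1–B3, B2–B4, B2–B5, B4–B6, B6–B7
Every bag has size at most 3, so the width is 3 − 1 = 2 and tw(G) ≤ 2. For the lower bound, the 3 vertices {d, e, g} are pairwise adjacent, and any tree decomposition puts a clique entirely inside one bag — forcing width ≥ 2. Therefore the treewidth is 2.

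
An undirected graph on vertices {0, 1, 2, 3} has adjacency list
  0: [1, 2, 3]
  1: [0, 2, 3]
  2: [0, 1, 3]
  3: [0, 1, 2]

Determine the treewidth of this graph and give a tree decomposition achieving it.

Treewidth 3.
One optimal decomposition is:
Bags: B1 = {0, 1, 2, 3}
Tree: (single bag)

With just one bag of size 4, the width is 4 − 1 = 3, so tw(G) ≤ 3. On the other hand G contains the 4-clique {0, 1, 2, 3}. A clique must lie in a single bag of any decomposition, so no decomposition can have width below 3. Therefore the treewidth is 3.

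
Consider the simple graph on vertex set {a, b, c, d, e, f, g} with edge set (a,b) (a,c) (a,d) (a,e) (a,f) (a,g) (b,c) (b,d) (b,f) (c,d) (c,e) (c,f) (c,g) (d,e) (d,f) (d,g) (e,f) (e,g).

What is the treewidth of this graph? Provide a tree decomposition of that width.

Treewidth 4.
One optimal decomposition is:
Bags: B1 = {a, c, d, e, f}  B2 = {a, c, d, e, g}  B3 = {a, b, c, d, f}
Tree: B1–B2, B1–B3

The largest bag has 5 vertices, giving width 4; this decomposition certifies tw(G) ≤ 4. For the lower bound, the 5 vertices {a, c, d, e, g} are pairwise adjacent, and any tree decomposition puts a clique entirely inside one bag — forcing width ≥ 4. Hence tw(G) = 4 exactly.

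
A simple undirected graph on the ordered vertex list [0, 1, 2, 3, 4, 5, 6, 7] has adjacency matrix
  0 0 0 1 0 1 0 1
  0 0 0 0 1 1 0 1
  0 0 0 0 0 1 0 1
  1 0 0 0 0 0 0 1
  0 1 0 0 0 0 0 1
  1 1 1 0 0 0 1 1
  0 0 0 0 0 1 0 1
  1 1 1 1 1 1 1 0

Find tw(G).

2

A width-2 tree decomposition is:
Bags: B1 = {5, 6, 7}  B2 = {1, 5, 7}  B3 = {2, 5, 7}  B4 = {1, 4, 7}  B5 = {0, 5, 7}  B6 = {0, 3, 7}
Tree: B1–B2, B1–B3, B2–B4, B1–B5, B5–B6
Every bag has size at most 3, so the width is 3 − 1 = 2 and tw(G) ≤ 2. Conversely, {0, 3, 7} is a clique of size 3, and the vertices of any clique must share a bag in every tree decomposition; so some bag has ≥ 3 vertices and tw(G) ≥ 2. The upper and lower bounds meet at 2, so that is the treewidth.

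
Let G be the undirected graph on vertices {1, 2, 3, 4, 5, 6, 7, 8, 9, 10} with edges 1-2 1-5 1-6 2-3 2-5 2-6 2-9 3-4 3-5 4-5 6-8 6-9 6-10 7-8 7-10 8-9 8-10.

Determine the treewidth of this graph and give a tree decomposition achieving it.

Treewidth 2.
Bags: B1 = {2, 6, 9}  B2 = {1, 2, 6}  B3 = {6, 8, 9}  B4 = {1, 2, 5}  B5 = {2, 3, 5}  B6 = {6, 8, 10}  B7 = {3, 4, 5}  B8 = {7, 8, 10}
Tree: B1–B2, B1–B3, B2–B4, B4–B5, B3–B6, B5–B7, B6–B8

Each bag holds 3 vertices, so the decomposition has width 2, which upper-bounds the treewidth. On the other hand G contains the 3-clique {1, 2, 5}. A clique must lie in a single bag of any decomposition, so no decomposition can have width below 2. The upper and lower bounds meet at 2, so that is the treewidth.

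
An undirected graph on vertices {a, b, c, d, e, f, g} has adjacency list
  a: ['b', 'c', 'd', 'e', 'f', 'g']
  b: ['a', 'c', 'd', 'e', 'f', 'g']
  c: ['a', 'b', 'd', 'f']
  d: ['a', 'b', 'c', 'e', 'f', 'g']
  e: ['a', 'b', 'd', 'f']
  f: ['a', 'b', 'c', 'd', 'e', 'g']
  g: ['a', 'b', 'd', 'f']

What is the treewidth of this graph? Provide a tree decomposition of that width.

The largest bag has 5 vertices, giving width 4; this decomposition certifies tw(G) ≤ 4. For the lower bound, the 5 vertices {a, b, d, f, g} are pairwise adjacent, and any tree decomposition puts a clique entirely inside one bag — forcing width ≥ 4. The upper and lower bounds meet at 4, so that is the treewidth.

Treewidth 4.
Bags: B1 = {a, b, d, f, g}  B2 = {a, b, c, d, f}  B3 = {a, b, d, e, f}
Tree: B1–B2, B2–B3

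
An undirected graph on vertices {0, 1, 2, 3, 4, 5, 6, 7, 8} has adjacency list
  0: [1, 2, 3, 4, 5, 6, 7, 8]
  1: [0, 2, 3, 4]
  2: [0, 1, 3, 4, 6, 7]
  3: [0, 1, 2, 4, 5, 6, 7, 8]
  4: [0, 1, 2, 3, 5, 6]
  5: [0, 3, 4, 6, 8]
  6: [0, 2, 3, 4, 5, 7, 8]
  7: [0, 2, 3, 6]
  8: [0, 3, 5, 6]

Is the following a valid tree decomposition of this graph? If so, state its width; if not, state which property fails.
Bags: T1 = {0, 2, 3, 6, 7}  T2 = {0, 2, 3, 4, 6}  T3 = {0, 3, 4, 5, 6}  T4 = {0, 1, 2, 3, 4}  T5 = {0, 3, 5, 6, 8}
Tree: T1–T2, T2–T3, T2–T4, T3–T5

Yes; width 4.

Every vertex of G appears in some bag (union = {0, 1, 2, 3, 4, 5, 6, 7, 8}); every edge is covered by a bag; and for each vertex v the set of bags containing v is connected in the bag tree. The decomposition is therefore valid. The largest bag has 5 vertices, so the width is 4.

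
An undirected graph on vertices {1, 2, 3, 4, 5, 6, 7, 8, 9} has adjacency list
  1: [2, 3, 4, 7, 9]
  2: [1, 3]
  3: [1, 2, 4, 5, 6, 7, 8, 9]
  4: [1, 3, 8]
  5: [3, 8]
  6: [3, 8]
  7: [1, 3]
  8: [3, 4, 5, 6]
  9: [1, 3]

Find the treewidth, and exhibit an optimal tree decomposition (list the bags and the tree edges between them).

Treewidth 2.
Bags: B1 = {3, 4, 8}  B2 = {1, 3, 4}  B3 = {3, 6, 8}  B4 = {1, 2, 3}  B5 = {3, 5, 8}  B6 = {1, 3, 9}  B7 = {1, 3, 7}
Tree: B1–B2, B1–B3, B2–B4, B1–B5, B4–B6, B6–B7

Every bag has size at most 3, so the width is 3 − 1 = 2 and tw(G) ≤ 2. For the lower bound, the 3 vertices {3, 4, 8} are pairwise adjacent, and any tree decomposition puts a clique entirely inside one bag — forcing width ≥ 2. Hence tw(G) = 2 exactly.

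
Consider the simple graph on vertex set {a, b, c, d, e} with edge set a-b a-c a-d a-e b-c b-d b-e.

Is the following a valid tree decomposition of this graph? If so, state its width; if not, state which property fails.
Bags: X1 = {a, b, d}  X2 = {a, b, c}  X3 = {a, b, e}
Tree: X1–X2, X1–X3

Yes; width 2.

Every vertex of G appears in some bag (union = {a, b, c, d, e}); every edge is covered by a bag; and for each vertex v the set of bags containing v is connected in the bag tree. The decomposition is therefore valid. The largest bag has 3 vertices, so the width is 2.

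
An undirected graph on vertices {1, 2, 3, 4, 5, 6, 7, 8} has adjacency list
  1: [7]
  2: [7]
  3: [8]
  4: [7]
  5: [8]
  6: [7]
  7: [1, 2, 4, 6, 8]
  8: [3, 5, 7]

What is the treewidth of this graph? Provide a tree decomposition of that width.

Treewidth 1.
One optimal decomposition is:
Bags: B1 = {4, 7}  B2 = {7, 8}  B3 = {5, 8}  B4 = {1, 7}  B5 = {2, 7}  B6 = {3, 8}  B7 = {6, 7}
Tree: B1–B2, B2–B3, B2–B4, B4–B5, B2–B6, B2–B7

Every bag has size at most 2, so the width is 2 − 1 = 1 and tw(G) ≤ 1. Since G has at least one edge (e.g. 4–7), it is not an edgeless graph, so tw(G) ≥ 1. Hence tw(G) = 1 exactly.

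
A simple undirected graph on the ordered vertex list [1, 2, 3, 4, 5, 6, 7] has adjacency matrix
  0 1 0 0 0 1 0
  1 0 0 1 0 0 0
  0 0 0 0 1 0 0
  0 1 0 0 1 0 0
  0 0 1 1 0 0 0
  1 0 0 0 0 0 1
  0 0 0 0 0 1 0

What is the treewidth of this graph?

A width-1 tree decomposition is:
Bags: B1 = {3, 5}  B2 = {4, 5}  B3 = {2, 4}  B4 = {1, 2}  B5 = {1, 6}  B6 = {6, 7}
Tree: B1–B2, B2–B3, B3–B4, B4–B5, B5–B6
The largest bag has 2 vertices, giving width 1; this decomposition certifies tw(G) ≤ 1. Any graph with an edge has treewidth ≥ 1, and G has the edge 3–5. Therefore the treewidth is 1.

1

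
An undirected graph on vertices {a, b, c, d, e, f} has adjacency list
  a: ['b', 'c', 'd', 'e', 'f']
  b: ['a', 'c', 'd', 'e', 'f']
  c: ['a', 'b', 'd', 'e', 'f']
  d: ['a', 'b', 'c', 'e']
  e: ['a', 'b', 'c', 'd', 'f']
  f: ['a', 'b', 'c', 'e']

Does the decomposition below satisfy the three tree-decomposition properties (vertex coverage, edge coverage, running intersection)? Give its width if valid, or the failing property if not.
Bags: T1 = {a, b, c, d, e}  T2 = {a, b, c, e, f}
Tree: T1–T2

Vertex coverage: the bags together contain {a, b, c, d, e, f}, the full vertex set. Edge coverage: each edge of G has both endpoints in at least one bag. Running intersection: for every vertex, the bags containing it form a connected subtree. All three properties hold, so this is a valid tree decomposition of width max|bag| − 1 = 4, and hence tw(G) ≤ 4.

Yes; width 4.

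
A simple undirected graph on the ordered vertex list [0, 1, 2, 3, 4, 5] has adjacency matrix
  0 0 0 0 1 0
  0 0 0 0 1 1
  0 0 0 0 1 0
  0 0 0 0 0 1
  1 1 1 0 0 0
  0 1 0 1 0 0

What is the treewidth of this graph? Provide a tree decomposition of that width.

Treewidth 1.
One optimal decomposition is:
Bags: B1 = {1, 5}  B2 = {1, 4}  B3 = {3, 5}  B4 = {0, 4}  B5 = {2, 4}
Tree: B1–B2, B1–B3, B2–B4, B4–B5

The largest bag has 2 vertices, giving width 1; this decomposition certifies tw(G) ≤ 1. G has an edge, so its treewidth is at least 1. Hence tw(G) = 1 exactly.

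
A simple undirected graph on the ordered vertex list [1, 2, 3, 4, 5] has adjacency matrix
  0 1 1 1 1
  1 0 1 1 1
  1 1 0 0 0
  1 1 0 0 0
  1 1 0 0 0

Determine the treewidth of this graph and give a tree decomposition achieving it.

The largest bag has 3 vertices, giving width 2; this decomposition certifies tw(G) ≤ 2. On the other hand G contains the 3-clique {1, 2, 3}. A clique must lie in a single bag of any decomposition, so no decomposition can have width below 2. Therefore the treewidth is 2.

Treewidth 2.
Bags: B1 = {1, 2, 3}  B2 = {1, 2, 4}  B3 = {1, 2, 5}
Tree: B1–B2, B2–B3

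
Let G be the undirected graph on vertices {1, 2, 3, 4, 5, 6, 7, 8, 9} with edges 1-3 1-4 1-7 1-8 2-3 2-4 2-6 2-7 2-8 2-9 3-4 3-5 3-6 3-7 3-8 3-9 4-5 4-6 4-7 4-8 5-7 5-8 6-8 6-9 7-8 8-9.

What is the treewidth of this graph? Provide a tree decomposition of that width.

Each bag holds 5 vertices, so the decomposition has width 4, which upper-bounds the treewidth. Conversely, {2, 3, 6, 8, 9} is a clique of size 5, and the vertices of any clique must share a bag in every tree decomposition; so some bag has ≥ 5 vertices and tw(G) ≥ 4. Therefore the treewidth is 4.

Treewidth 4.
One optimal decomposition is:
Bags: B1 = {2, 3, 4, 7, 8}  B2 = {3, 4, 5, 7, 8}  B3 = {1, 3, 4, 7, 8}  B4 = {2, 3, 4, 6, 8}  B5 = {2, 3, 6, 8, 9}
Tree: B1–B2, B2–B3, B1–B4, B4–B5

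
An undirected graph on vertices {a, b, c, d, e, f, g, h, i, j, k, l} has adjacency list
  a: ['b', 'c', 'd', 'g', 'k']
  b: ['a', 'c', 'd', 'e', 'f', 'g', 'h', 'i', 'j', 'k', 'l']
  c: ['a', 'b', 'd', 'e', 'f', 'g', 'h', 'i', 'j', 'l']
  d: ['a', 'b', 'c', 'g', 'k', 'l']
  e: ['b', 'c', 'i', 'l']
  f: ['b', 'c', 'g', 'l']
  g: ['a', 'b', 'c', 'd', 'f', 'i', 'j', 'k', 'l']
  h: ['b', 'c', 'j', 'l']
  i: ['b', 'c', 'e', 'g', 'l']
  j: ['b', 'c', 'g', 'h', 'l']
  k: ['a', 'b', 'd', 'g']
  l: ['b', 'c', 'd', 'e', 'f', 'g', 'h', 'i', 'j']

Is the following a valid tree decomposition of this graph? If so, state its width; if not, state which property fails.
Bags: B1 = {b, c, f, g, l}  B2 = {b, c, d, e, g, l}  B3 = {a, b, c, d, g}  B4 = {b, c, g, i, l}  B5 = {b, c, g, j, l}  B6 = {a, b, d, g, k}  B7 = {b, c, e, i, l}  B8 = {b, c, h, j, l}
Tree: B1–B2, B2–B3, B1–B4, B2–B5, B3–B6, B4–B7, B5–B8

A tree decomposition must satisfy three properties: every vertex lies in some bag; for every edge, both endpoints lie together in some bag; and for every vertex, the bags containing it form a connected subtree. Here bags containing vertex e are not connected in the tree, so the decomposition is invalid.

No — bags containing vertex e are not connected in the tree.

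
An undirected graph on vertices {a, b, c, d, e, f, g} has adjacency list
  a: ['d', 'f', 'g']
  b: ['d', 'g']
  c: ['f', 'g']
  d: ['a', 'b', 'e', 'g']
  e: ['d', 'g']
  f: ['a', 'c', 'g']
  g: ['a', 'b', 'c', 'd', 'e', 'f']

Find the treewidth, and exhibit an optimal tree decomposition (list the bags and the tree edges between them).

Treewidth 2.
One such decomposition:
Bags: B1 = {d, e, g}  B2 = {a, d, g}  B3 = {a, f, g}  B4 = {b, d, g}  B5 = {c, f, g}
Tree: B1–B2, B2–B3, B2–B4, B3–B5

Each bag holds 3 vertices, so the decomposition has width 2, which upper-bounds the treewidth. For the lower bound, the 3 vertices {d, e, g} are pairwise adjacent, and any tree decomposition puts a clique entirely inside one bag — forcing width ≥ 2. Combining the bounds, tw(G) = 2.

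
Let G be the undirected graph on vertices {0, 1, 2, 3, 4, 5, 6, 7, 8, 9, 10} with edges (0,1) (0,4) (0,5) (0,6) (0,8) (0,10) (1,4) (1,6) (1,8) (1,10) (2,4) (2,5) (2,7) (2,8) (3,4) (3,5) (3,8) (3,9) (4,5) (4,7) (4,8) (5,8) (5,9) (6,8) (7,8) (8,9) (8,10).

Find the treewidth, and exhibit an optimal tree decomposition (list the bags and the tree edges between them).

The largest bag has 4 vertices, giving width 3; this decomposition certifies tw(G) ≤ 3. For the lower bound, the 4 vertices {3, 5, 8, 9} are pairwise adjacent, and any tree decomposition puts a clique entirely inside one bag — forcing width ≥ 3. Hence tw(G) = 3 exactly.

Treewidth 3.
One optimal decomposition is:
Bags: B1 = {0, 4, 5, 8}  B2 = {2, 4, 5, 8}  B3 = {0, 1, 4, 8}  B4 = {3, 4, 5, 8}  B5 = {2, 4, 7, 8}  B6 = {0, 1, 6, 8}  B7 = {3, 5, 8, 9}  B8 = {0, 1, 8, 10}
Tree: B1–B2, B1–B3, B1–B4, B2–B5, B3–B6, B4–B7, B6–B8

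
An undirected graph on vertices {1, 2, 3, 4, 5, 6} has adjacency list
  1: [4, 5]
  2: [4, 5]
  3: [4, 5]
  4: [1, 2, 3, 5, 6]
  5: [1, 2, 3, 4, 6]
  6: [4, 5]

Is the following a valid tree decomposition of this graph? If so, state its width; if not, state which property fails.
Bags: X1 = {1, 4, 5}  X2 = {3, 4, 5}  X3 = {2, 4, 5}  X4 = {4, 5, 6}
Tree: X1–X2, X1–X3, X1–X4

Vertex coverage: the bags together contain {1, 2, 3, 4, 5, 6}, the full vertex set. Edge coverage: each edge of G has both endpoints in at least one bag. Running intersection: for every vertex, the bags containing it form a connected subtree. All three properties hold, so this is a valid tree decomposition of width max|bag| − 1 = 2, and hence tw(G) ≤ 2.

Yes; width 2.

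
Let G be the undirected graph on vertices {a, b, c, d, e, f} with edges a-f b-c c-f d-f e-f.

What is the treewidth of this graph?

A width-1 tree decomposition is:
Bags: B1 = {e, f}  B2 = {c, f}  B3 = {b, c}  B4 = {d, f}  B5 = {a, f}
Tree: B1–B2, B2–B3, B1–B4, B4–B5
Every bag has size at most 2, so the width is 2 − 1 = 1 and tw(G) ≤ 1. Any graph with an edge has treewidth ≥ 1, and G has the edge f–e. Combining the bounds, tw(G) = 1.

1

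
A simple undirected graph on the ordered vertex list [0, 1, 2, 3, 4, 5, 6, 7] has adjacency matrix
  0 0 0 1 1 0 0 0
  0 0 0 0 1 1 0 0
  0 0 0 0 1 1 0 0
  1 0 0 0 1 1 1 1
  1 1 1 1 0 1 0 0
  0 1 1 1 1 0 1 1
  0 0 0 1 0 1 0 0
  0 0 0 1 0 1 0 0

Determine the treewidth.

2

A width-2 tree decomposition is:
Bags: B1 = {3, 5, 7}  B2 = {3, 4, 5}  B3 = {3, 5, 6}  B4 = {2, 4, 5}  B5 = {0, 3, 4}  B6 = {1, 4, 5}
Tree: B1–B2, B1–B3, B2–B4, B2–B5, B4–B6
Every bag has size at most 3, so the width is 3 − 1 = 2 and tw(G) ≤ 2. On the other hand G contains the 3-clique {0, 3, 4}. A clique must lie in a single bag of any decomposition, so no decomposition can have width below 2. Therefore the treewidth is 2.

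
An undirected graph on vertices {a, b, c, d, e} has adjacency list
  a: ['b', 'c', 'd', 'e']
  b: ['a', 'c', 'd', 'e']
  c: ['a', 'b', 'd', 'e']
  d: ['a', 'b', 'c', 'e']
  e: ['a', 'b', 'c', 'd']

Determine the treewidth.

A width-4 tree decomposition is:
Bags: B1 = {a, b, c, d, e}
Tree: (single bag)
A single bag containing all 5 vertices is trivially a valid decomposition of width 4. On the other hand G contains the 5-clique {a, b, c, d, e}. A clique must lie in a single bag of any decomposition, so no decomposition can have width below 4. The upper and lower bounds meet at 4, so that is the treewidth.

4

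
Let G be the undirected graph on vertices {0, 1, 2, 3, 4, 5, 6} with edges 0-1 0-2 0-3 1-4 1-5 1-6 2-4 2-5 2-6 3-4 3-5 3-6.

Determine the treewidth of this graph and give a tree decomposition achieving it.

Treewidth 3.
One such decomposition:
Bags: B1 = {1, 2, 3, 5}  B2 = {1, 2, 3, 4}  B3 = {0, 1, 2, 3}  B4 = {1, 2, 3, 6}
Tree: B1–B2, B2–B3, B3–B4

Each bag holds 4 vertices, so the decomposition has width 3, which upper-bounds the treewidth. For the lower bound: the 4 vertex sets {2,5}, {3,4}, {1}, {0} are disjoint, each induces a connected subgraph, and every pair is joined by at least one edge of G. Contracting each set to a single vertex therefore yields K_{4} as a minor, and since treewidth is minor-monotone, tw(G) ≥ tw(K_{4}) = 3. Combining the bounds, tw(G) = 3.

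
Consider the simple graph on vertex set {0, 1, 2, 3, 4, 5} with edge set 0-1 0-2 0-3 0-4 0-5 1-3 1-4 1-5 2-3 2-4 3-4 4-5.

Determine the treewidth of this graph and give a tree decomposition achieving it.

Treewidth 3.
Bags: B1 = {0, 1, 3, 4}  B2 = {0, 1, 4, 5}  B3 = {0, 2, 3, 4}
Tree: B1–B2, B1–B3

Every bag has size at most 4, so the width is 4 − 1 = 3 and tw(G) ≤ 3. Conversely, {0, 1, 3, 4} is a clique of size 4, and the vertices of any clique must share a bag in every tree decomposition; so some bag has ≥ 4 vertices and tw(G) ≥ 3. Combining the bounds, tw(G) = 3.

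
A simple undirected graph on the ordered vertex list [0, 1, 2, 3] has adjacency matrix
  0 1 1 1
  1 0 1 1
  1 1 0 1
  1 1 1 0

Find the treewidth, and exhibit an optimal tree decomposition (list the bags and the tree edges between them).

With just one bag of size 4, the width is 4 − 1 = 3, so tw(G) ≤ 3. Conversely, {0, 1, 2, 3} is a clique of size 4, and the vertices of any clique must share a bag in every tree decomposition; so some bag has ≥ 4 vertices and tw(G) ≥ 3. The upper and lower bounds meet at 3, so that is the treewidth.

Treewidth 3.
One optimal decomposition is:
Bags: B1 = {0, 1, 2, 3}
Tree: (single bag)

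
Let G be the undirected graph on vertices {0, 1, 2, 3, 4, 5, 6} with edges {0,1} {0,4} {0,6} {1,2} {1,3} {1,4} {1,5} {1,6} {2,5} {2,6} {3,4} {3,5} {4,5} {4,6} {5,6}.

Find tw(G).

A width-3 tree decomposition is:
Bags: B1 = {1, 4, 5, 6}  B2 = {1, 3, 4, 5}  B3 = {0, 1, 4, 6}  B4 = {1, 2, 5, 6}
Tree: B1–B2, B1–B3, B1–B4
Each bag holds 4 vertices, so the decomposition has width 3, which upper-bounds the treewidth. On the other hand G contains the 4-clique {1, 2, 5, 6}. A clique must lie in a single bag of any decomposition, so no decomposition can have width below 3. Hence tw(G) = 3 exactly.

3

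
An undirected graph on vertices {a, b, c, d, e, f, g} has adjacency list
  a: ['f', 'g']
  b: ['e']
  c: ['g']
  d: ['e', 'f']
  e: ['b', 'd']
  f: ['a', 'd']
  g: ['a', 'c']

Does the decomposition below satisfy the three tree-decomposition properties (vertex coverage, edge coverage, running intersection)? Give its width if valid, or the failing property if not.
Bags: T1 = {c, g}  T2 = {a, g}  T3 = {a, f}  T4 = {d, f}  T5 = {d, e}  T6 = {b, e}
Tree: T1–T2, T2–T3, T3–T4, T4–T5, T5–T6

Vertex coverage: the bags together contain {a, b, c, d, e, f, g}, the full vertex set. Edge coverage: each edge of G has both endpoints in at least one bag. Running intersection: for every vertex, the bags containing it form a connected subtree. All three properties hold, so this is a valid tree decomposition of width max|bag| − 1 = 1, and hence tw(G) ≤ 1.

Yes; width 1.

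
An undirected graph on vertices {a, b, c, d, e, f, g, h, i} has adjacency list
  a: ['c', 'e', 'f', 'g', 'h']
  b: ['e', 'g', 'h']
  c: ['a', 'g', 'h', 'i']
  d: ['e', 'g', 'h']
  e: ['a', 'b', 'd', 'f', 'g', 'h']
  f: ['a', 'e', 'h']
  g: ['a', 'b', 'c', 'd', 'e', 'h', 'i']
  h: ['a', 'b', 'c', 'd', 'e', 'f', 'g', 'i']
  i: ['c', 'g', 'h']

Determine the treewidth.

A width-3 tree decomposition is:
Bags: B1 = {a, e, g, h}  B2 = {a, c, g, h}  B3 = {c, g, h, i}  B4 = {d, e, g, h}  B5 = {b, e, g, h}  B6 = {a, e, f, h}
Tree: B1–B2, B2–B3, B1–B4, B4–B5, B1–B6
The largest bag has 4 vertices, giving width 3; this decomposition certifies tw(G) ≤ 3. On the other hand G contains the 4-clique {d, e, g, h}. A clique must lie in a single bag of any decomposition, so no decomposition can have width below 3. Therefore the treewidth is 3.

3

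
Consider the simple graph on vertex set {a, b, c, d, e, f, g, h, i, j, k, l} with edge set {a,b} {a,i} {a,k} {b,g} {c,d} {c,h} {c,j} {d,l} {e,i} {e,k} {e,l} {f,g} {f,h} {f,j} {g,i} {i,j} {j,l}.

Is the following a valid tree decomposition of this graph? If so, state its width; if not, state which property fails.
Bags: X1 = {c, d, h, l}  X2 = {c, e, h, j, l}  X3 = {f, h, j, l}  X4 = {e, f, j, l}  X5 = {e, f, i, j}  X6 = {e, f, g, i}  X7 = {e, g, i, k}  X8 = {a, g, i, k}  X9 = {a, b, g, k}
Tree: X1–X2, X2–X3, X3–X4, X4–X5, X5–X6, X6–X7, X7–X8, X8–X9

A tree decomposition must satisfy three properties: every vertex lies in some bag; for every edge, both endpoints lie together in some bag; and for every vertex, the bags containing it form a connected subtree. Here bags containing vertex e are not connected in the tree, so the decomposition is invalid.

No — bags containing vertex e are not connected in the tree.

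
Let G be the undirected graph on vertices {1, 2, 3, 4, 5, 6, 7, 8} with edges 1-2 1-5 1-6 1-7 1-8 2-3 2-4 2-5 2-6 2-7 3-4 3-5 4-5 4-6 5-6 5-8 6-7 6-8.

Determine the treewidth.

3

A width-3 tree decomposition is:
Bags: B1 = {1, 2, 5, 6}  B2 = {1, 5, 6, 8}  B3 = {2, 4, 5, 6}  B4 = {2, 3, 4, 5}  B5 = {1, 2, 6, 7}
Tree: B1–B2, B1–B3, B3–B4, B1–B5
The largest bag has 4 vertices, giving width 3; this decomposition certifies tw(G) ≤ 3. On the other hand G contains the 4-clique {1, 5, 6, 8}. A clique must lie in a single bag of any decomposition, so no decomposition can have width below 3. The upper and lower bounds meet at 3, so that is the treewidth.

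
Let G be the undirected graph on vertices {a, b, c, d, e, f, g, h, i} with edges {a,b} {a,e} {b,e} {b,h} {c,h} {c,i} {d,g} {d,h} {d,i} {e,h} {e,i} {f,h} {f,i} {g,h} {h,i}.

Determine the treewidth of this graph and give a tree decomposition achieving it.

Each bag holds 3 vertices, so the decomposition has width 2, which upper-bounds the treewidth. For the lower bound, the 3 vertices {d, g, h} are pairwise adjacent, and any tree decomposition puts a clique entirely inside one bag — forcing width ≥ 2. Hence tw(G) = 2 exactly.

Treewidth 2.
Bags: B1 = {b, e, h}  B2 = {e, h, i}  B3 = {f, h, i}  B4 = {c, h, i}  B5 = {d, h, i}  B6 = {d, g, h}  B7 = {a, b, e}
Tree: B1–B2, B2–B3, B2–B4, B4–B5, B5–B6, B1–B7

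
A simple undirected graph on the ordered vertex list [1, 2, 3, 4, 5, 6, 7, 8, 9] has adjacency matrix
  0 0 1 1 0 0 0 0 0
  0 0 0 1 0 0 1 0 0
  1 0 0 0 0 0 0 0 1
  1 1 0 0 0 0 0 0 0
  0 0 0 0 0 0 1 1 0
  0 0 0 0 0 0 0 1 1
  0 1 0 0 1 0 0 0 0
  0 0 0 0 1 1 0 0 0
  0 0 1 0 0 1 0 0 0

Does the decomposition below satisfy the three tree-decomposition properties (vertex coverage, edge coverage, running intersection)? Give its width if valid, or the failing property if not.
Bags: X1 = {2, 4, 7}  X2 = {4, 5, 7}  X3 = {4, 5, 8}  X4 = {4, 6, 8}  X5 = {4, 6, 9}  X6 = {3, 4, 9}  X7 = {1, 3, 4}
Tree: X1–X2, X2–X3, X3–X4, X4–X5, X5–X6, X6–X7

Yes; width 2.

Vertex coverage: the bags together contain {1, 2, 3, 4, 5, 6, 7, 8, 9}, the full vertex set. Edge coverage: each edge of G has both endpoints in at least one bag. Running intersection: for every vertex, the bags containing it form a connected subtree. All three properties hold, so this is a valid tree decomposition of width max|bag| − 1 = 2, and hence tw(G) ≤ 2.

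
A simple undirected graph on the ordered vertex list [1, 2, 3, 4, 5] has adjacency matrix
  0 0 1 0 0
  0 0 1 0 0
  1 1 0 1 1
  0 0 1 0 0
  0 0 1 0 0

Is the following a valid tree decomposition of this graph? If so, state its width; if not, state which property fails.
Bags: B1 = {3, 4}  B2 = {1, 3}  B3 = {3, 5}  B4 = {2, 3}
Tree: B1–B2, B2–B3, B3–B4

Checking the three conditions: (i) the bags cover all of {1, 2, 3, 4, 5}; (ii) for each edge, some bag contains both endpoints; (iii) the bags containing any fixed vertex form a subtree. All hold, so the decomposition is valid with width 2 − 1 = 1.

Yes; width 1.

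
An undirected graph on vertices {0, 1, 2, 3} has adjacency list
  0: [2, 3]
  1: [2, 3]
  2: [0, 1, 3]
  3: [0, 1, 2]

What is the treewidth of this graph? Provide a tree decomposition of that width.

Each bag holds 3 vertices, so the decomposition has width 2, which upper-bounds the treewidth. Conversely, {0, 2, 3} is a clique of size 3, and the vertices of any clique must share a bag in every tree decomposition; so some bag has ≥ 3 vertices and tw(G) ≥ 2. Hence tw(G) = 2 exactly.

Treewidth 2.
Bags: B1 = {1, 2, 3}  B2 = {0, 2, 3}
Tree: B1–B2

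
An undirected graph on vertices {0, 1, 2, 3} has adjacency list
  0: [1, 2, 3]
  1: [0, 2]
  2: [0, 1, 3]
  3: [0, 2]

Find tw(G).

A width-2 tree decomposition is:
Bags: B1 = {0, 2, 3}  B2 = {0, 1, 2}
Tree: B1–B2
Each bag holds 3 vertices, so the decomposition has width 2, which upper-bounds the treewidth. On the other hand G contains the 3-clique {0, 1, 2}. A clique must lie in a single bag of any decomposition, so no decomposition can have width below 2. Hence tw(G) = 2 exactly.

2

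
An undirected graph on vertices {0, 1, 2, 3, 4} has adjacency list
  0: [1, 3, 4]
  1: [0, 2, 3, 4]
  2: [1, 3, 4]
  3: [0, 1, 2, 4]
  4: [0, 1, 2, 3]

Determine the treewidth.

A width-3 tree decomposition is:
Bags: B1 = {1, 2, 3, 4}  B2 = {0, 1, 3, 4}
Tree: B1–B2
The largest bag has 4 vertices, giving width 3; this decomposition certifies tw(G) ≤ 3. For the lower bound, the 4 vertices {0, 1, 3, 4} are pairwise adjacent, and any tree decomposition puts a clique entirely inside one bag — forcing width ≥ 3. Hence tw(G) = 3 exactly.

3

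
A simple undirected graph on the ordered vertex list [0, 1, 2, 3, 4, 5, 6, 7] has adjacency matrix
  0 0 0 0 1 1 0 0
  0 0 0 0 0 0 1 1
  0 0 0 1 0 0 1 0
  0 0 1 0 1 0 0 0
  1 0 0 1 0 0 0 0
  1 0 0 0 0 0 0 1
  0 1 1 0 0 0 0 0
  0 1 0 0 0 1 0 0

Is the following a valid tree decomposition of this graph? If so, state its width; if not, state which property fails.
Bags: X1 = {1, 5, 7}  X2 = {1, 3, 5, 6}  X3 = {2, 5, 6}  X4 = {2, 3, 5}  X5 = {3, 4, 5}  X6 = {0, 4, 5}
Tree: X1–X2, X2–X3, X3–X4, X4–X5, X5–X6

No — bags containing vertex 3 are not connected in the tree.

A tree decomposition must satisfy three properties: every vertex lies in some bag; for every edge, both endpoints lie together in some bag; and for every vertex, the bags containing it form a connected subtree. Here bags containing vertex 3 are not connected in the tree, so the decomposition is invalid.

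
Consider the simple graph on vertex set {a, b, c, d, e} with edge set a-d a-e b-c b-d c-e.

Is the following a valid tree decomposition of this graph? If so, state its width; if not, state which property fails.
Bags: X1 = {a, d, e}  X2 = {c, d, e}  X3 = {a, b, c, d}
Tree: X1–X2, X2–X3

No — bags containing vertex a are not connected in the tree.

A tree decomposition must satisfy three properties: every vertex lies in some bag; for every edge, both endpoints lie together in some bag; and for every vertex, the bags containing it form a connected subtree. Here bags containing vertex a are not connected in the tree, so the decomposition is invalid.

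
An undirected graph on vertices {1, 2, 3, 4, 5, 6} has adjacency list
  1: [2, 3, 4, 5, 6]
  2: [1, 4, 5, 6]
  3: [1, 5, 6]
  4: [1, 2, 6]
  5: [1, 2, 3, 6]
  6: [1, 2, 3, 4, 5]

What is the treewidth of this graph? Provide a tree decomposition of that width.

Treewidth 3.
One optimal decomposition is:
Bags: B1 = {1, 2, 5, 6}  B2 = {1, 3, 5, 6}  B3 = {1, 2, 4, 6}
Tree: B1–B2, B1–B3

Every bag has size at most 4, so the width is 4 − 1 = 3 and tw(G) ≤ 3. On the other hand G contains the 4-clique {1, 2, 4, 6}. A clique must lie in a single bag of any decomposition, so no decomposition can have width below 3. The upper and lower bounds meet at 3, so that is the treewidth.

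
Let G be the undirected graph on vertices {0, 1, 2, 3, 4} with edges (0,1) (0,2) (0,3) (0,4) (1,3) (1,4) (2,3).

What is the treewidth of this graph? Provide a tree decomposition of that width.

Treewidth 2.
One such decomposition:
Bags: B1 = {0, 1, 3}  B2 = {0, 1, 4}  B3 = {0, 2, 3}
Tree: B1–B2, B1–B3

Every bag has size at most 3, so the width is 3 − 1 = 2 and tw(G) ≤ 2. Conversely, {0, 1, 3} is a clique of size 3, and the vertices of any clique must share a bag in every tree decomposition; so some bag has ≥ 3 vertices and tw(G) ≥ 2. Hence tw(G) = 2 exactly.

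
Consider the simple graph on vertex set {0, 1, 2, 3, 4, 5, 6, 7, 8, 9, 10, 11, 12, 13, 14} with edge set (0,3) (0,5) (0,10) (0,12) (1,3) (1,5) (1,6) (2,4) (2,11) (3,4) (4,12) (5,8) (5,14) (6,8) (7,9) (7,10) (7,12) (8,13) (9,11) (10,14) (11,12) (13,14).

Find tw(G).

A width-3 tree decomposition is:
Bags: B1 = {6, 8, 13, 14}  B2 = {5, 6, 8, 14}  B3 = {1, 5, 6, 14}  B4 = {1, 5, 10, 14}  B5 = {0, 1, 5, 10}  B6 = {0, 1, 3, 10}  B7 = {0, 3, 7, 10}  B8 = {0, 3, 7, 12}  B9 = {3, 4, 7, 12}  B10 = {4, 7, 9, 12}  B11 = {4, 9, 11, 12}  B12 = {2, 4, 9, 11}
Tree: B1–B2, B2–B3, B3–B4, B4–B5, B5–B6, B6–B7, B7–B8, B8–B9, B9–B10, B10–B11, B11–B12
The largest bag has 4 vertices, giving width 3; this decomposition certifies tw(G) ≤ 3. For the lower bound: the 4 vertex sets {6,8,13}, {14}, {5}, {0,1,3,10} are disjoint, each induces a connected subgraph, and every pair is joined by at least one edge of G. Contracting each set to a single vertex therefore yields K_{4} as a minor, and since treewidth is minor-monotone, tw(G) ≥ tw(K_{4}) = 3. The upper and lower bounds meet at 3, so that is the treewidth.

3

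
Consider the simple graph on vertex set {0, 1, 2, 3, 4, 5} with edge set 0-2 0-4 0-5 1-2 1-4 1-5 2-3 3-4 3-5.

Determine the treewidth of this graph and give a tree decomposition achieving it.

Treewidth 3.
One such decomposition:
Bags: B1 = {0, 1, 3, 5}  B2 = {0, 1, 2, 3}  B3 = {0, 1, 3, 4}
Tree: B1–B2, B2–B3

Each bag holds 4 vertices, so the decomposition has width 3, which upper-bounds the treewidth. For the lower bound: the 4 vertex sets {3,5}, {0,2}, {1}, {4} are disjoint, each induces a connected subgraph, and every pair is joined by at least one edge of G. Contracting each set to a single vertex therefore yields K_{4} as a minor, and since treewidth is minor-monotone, tw(G) ≥ tw(K_{4}) = 3. Therefore the treewidth is 3.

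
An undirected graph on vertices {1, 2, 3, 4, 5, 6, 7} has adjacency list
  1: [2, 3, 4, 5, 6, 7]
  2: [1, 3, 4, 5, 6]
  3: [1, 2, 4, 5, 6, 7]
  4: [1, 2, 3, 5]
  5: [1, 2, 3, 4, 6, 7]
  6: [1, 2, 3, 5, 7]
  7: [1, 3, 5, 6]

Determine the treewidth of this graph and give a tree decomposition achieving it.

Every bag has size at most 5, so the width is 5 − 1 = 4 and tw(G) ≤ 4. For the lower bound, the 5 vertices {1, 2, 3, 4, 5} are pairwise adjacent, and any tree decomposition puts a clique entirely inside one bag — forcing width ≥ 4. Therefore the treewidth is 4.

Treewidth 4.
One optimal decomposition is:
Bags: B1 = {1, 2, 3, 5, 6}  B2 = {1, 3, 5, 6, 7}  B3 = {1, 2, 3, 4, 5}
Tree: B1–B2, B1–B3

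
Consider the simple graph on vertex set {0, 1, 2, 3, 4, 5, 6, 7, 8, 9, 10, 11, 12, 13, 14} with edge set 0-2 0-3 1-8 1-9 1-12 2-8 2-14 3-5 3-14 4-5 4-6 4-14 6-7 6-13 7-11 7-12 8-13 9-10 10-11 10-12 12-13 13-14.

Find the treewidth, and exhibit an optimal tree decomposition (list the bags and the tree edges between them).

Treewidth 3.
Bags: B1 = {0, 3, 4, 5}  B2 = {0, 3, 4, 14}  B3 = {0, 2, 4, 14}  B4 = {2, 4, 6, 14}  B5 = {2, 6, 13, 14}  B6 = {2, 6, 8, 13}  B7 = {6, 7, 8, 13}  B8 = {7, 8, 12, 13}  B9 = {1, 7, 8, 12}  B10 = {1, 7, 11, 12}  B11 = {1, 10, 11, 12}  B12 = {1, 9, 10, 11}
Tree: B1–B2, B2–B3, B3–B4, B4–B5, B5–B6, B6–B7, B7–B8, B8–B9, B9–B10, B10–B11, B11–B12

The largest bag has 4 vertices, giving width 3; this decomposition certifies tw(G) ≤ 3. For the lower bound: the 4 vertex sets {0,3,5}, {4}, {14}, {2,6,8,13} are disjoint, each induces a connected subgraph, and every pair is joined by at least one edge of G. Contracting each set to a single vertex therefore yields K_{4} as a minor, and since treewidth is minor-monotone, tw(G) ≥ tw(K_{4}) = 3. Combining the bounds, tw(G) = 3.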